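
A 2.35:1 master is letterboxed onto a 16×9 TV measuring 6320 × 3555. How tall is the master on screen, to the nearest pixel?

2689 px

2.35:1 is wider than 16×9, so it spans the full width.
The master is 6320 / 2.350 ≈ 2689.36 px tall.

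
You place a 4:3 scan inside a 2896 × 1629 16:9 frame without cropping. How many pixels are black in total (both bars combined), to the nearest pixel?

4:3 is narrower than 16:9, so it spans the full height.
That makes the image 2172.0000 px wide (1629 × 4/3).
Leftover width: 2896 − 2172.0000 = 724.0000 px.
Bar area = 724.0000 × 1629 ≈ 1179396 px.

1179396 pixels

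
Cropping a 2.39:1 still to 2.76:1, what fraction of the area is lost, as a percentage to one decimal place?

13.4%

Going from 2.39:1 to 2.76:1 means cutting height while keeping width.
(2.390)/(2.760) ≈ 0.866 of the area survives, leaving 13.41% discarded.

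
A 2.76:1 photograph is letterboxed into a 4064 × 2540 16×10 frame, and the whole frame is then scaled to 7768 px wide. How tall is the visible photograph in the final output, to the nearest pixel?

2814 px

Fitted into 4064×2540, the photograph spans the width; its height is 4064 / 2.760 ≈ 1472.46 px.
The frame scales by 7768/4064 = 1.9114; 1472.46 × 1.9114 ≈ 2814.49 px.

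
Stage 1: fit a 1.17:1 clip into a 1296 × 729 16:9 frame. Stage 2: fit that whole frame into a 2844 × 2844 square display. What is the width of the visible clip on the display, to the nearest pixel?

1.17:1 in 1296×729: fills the height, so the clip is 852.93 × 729.00.
Second fit — the 16:9 canvas into 2844×2844 spans the width: 2844.00 × 1599.75 (×2.1944 from 1296×729).
Applying the same ×2.1944: 852.93 → 1871.71.

1872 px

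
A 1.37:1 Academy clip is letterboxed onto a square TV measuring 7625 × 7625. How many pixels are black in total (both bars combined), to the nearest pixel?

1.37:1 Academy is wider than square, so it spans the full width.
The clip is 7625 / 1.370 ≈ 5565.6934 px tall.
Leftover height: 7625 − 5565.6934 = 2059.3066 px.
Bar area = 2059.3066 × 7625 ≈ 15702213 px.

15702213 pixels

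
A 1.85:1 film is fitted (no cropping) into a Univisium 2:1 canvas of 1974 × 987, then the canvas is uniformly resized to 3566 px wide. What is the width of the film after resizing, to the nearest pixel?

Fitted into 1974×987, the film spans the height; its width is 987 × 1.850 ≈ 1825.95 px.
Scaling 1974 → 3566 is ×1.8065, so the width becomes 1825.95 × 1.8065 ≈ 3298.55 px.

3299 px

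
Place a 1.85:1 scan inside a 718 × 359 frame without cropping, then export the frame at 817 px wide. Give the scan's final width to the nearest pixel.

756 px

In the 718×359 frame the scan fills the height: width = 359 × 1.850 ≈ 664.15 px.
Scaling 718 → 817 is ×1.1379, so the width becomes 664.15 × 1.1379 ≈ 755.73 px.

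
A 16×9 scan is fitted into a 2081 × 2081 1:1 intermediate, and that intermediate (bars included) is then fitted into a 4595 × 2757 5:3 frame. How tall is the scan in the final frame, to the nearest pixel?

1551 px

16×9 in 2081×2081: fills the width, so the scan is 2081.00 × 1170.56.
The 1:1 canvas is height-limited in 4595×2757, giving 2757.00 × 2757.00; scale factor 1.3248.
So the scan's height is 1170.56 × 1.3248 ≈ 1550.81.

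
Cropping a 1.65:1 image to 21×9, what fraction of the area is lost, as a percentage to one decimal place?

Going from 1.65:1 to 21×9 means cutting height while keeping width.
Area ratio = (1.650)/(2.333) = 70.71%; the remaining 29.29% is cropped out.

29.3%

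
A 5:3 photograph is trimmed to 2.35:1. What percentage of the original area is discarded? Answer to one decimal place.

29.1%

2.35:1 is wider than 5:3, so the crop keeps the full width and trims the height.
Area ratio = (1.667)/(2.350) = 70.92%; the remaining 29.08% is cropped out.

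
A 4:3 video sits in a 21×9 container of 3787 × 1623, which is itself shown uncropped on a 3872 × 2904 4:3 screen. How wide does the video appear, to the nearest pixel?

2213 px

4:3 in 3787×1623: fills the height, so the video is 2164.00 × 1623.00.
The 21×9 canvas is width-limited in 3872×2904, giving 3872.00 × 1659.43; scale factor 1.0224.
Applying the same ×1.0224: 2164.00 → 2212.57.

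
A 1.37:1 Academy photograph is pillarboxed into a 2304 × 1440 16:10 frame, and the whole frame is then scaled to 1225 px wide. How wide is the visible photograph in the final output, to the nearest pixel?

At 2304×1440 the photograph is height-limited, so width = 1440 × 1.370 ≈ 1972.80 px.
Resizing to 1225 px wide multiplies everything by 0.5317: 1972.80 → 1048.91 px.

1049 px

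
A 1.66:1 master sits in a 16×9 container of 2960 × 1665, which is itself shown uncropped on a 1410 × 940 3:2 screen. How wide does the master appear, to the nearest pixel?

1317 px

1.66:1 in 2960×1665: fills the height, so the master is 2763.90 × 1665.00.
The 16×9 canvas is width-limited in 1410×940, giving 1410.00 × 793.12; scale factor 0.4764.
The master scales with it: width 2763.90 × 0.4764 ≈ 1316.59.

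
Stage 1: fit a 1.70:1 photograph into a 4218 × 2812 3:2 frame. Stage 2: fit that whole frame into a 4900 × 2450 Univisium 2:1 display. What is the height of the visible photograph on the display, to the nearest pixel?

2162 px

1.70:1 in 4218×2812: fills the width, so the photograph is 4218.00 × 2481.18.
3:2 in 4900×2450: fills the height, so the intermediate becomes 3675.00 × 2450.00 — a scale of ×0.8713.
So the photograph's height is 2481.18 × 0.8713 ≈ 2161.76.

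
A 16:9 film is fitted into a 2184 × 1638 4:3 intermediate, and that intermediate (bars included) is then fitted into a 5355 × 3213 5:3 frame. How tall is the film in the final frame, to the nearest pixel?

First fit — 16:9 into 2184×1638 spans the width: 2184.00 × 1228.50.
Second fit — the 4:3 canvas into 5355×3213 spans the height: 4284.00 × 3213.00 (×1.9615 from 2184×1638).
So the film's height is 1228.50 × 1.9615 ≈ 2409.75.

2410 px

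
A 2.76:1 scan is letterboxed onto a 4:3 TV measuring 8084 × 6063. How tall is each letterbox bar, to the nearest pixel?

1567 px

Since 2.760 > 1.333, the scan is width-limited.
The scan is 8084 / 2.760 ≈ 2928.99 px tall.
6063 − 2928.99 = 3134.01 px of bars (1567.01 each).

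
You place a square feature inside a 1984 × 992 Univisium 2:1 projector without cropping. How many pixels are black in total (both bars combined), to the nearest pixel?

984064 pixels

square (1.000) < Univisium 2:1 (2.000), so the feature fills the height.
Content width = 992 × 1/1 ≈ 992.0000 px.
Leftover width: 1984 − 992.0000 = 992.0000 px.
Across the 992-px span: 992.0000 × 992 ≈ 984064 px.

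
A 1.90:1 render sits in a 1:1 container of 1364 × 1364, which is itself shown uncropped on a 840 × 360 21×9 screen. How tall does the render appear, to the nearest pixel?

189 px

Inside the 1364×1364 canvas the render is width-limited at 1364.00 × 717.89.
Second fit — the 1:1 canvas into 840×360 spans the height: 360.00 × 360.00 (×0.2639 from 1364×1364).
Applying the same ×0.2639: 717.89 → 189.47.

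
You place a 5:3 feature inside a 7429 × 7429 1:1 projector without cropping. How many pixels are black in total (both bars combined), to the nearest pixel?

5:3 (1.667) > 1:1 (1.000), so the feature fills the width.
The feature is 7429 × 3/5 ≈ 4457.4000 px tall.
Black = 7429 − 4457.4000 = 2971.6000 px.
Across the 7429-px span: 2971.6000 × 7429 ≈ 22076016 px.

22076016 pixels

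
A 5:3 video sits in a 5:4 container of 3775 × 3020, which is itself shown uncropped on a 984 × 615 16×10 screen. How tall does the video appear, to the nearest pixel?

461 px

First fit — 5:3 into 3775×3020 spans the width: 3775.00 × 2265.00.
The 5:4 canvas is height-limited in 984×615, giving 768.75 × 615.00; scale factor 0.2036.
So the video's height is 2265.00 × 0.2036 ≈ 461.25.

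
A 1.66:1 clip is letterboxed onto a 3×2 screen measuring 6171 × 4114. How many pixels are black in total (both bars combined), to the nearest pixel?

2446987 pixels

1.66:1 (1.660) > 3×2 (1.500), so the clip fills the width.
Content height = 6171 / 1.660 ≈ 3717.4699 px.
4114 − 3717.4699 = 396.5301 px of bars.
Across the 6171-px span: 396.5301 × 6171 ≈ 2446987 px.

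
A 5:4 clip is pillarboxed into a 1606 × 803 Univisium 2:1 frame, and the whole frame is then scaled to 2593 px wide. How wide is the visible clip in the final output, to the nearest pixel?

Fitted into 1606×803, the clip spans the height; its width is 803 × 5/4 ≈ 1003.75 px.
Resizing to 2593 px wide multiplies everything by 1.6146: 1003.75 → 1620.62 px.

1621 px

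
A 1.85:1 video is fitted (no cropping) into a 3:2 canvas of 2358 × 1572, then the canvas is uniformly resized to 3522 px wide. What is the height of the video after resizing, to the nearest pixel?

In the 2358×1572 frame the video fills the width: height = 2358 / 1.850 ≈ 1274.59 px.
Scaling 2358 → 3522 is ×1.4936, so the height becomes 1274.59 × 1.4936 ≈ 1903.78 px.

1904 px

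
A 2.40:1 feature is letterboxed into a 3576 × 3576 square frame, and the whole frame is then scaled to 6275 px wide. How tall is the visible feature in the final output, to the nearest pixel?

2615 px

At 3576×3576 the feature is width-limited, so height = 3576 / 2.400 ≈ 1490.00 px.
Resizing to 6275 px wide multiplies everything by 1.7548: 1490.00 → 2614.58 px.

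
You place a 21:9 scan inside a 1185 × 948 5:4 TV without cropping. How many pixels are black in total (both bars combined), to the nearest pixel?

21:9 (2.333) > 5:4 (1.250), so the scan fills the width.
Content height = 1185 × 9/21 ≈ 507.8571 px.
Leftover height: 948 − 507.8571 = 440.1429 px.
That's 440.1429 × 1185 ≈ 521569 black pixels.

521569 pixels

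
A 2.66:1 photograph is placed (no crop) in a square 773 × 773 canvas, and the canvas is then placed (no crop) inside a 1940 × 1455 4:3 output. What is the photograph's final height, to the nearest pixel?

2.66:1 in 773×773: fills the width, so the photograph is 773.00 × 290.60.
square in 1940×1455: fills the height, so the intermediate becomes 1455.00 × 1455.00 — a scale of ×1.8823.
The photograph scales with it: height 290.60 × 1.8823 ≈ 546.99.

547 px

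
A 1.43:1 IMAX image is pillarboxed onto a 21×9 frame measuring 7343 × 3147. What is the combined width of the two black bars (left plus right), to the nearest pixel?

Since 1.430 < 2.333, the image is height-limited.
Content width = 3147 × 1.430 ≈ 4500.21 px.
Leftover width: 7343 − 4500.21 = 2842.79 px.

2843 px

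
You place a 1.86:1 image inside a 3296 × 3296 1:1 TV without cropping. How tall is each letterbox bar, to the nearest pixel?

762 px

1.86:1 (1.860) > 1:1 (1.000), so the image fills the width.
The image is 3296 / 1.860 ≈ 1772.04 px tall.
Black = 3296 − 1772.04 = 1523.96 px, or 761.98 per bar.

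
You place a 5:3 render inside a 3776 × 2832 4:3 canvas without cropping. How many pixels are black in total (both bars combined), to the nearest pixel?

2138726 pixels

5:3 (1.667) > 4:3 (1.333), so the render fills the width.
The render is 3776 × 3/5 ≈ 2265.6000 px tall.
Black = 2832 − 2265.6000 = 566.4000 px.
Across the 3776-px span: 566.4000 × 3776 ≈ 2138726 px.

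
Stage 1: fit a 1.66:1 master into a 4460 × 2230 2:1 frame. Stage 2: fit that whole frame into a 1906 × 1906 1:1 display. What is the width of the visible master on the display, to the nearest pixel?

1.66:1 in 4460×2230: fills the height, so the master is 3701.80 × 2230.00.
2:1 in 1906×1906: fills the width, so the intermediate becomes 1906.00 × 953.00 — a scale of ×0.4274.
Applying the same ×0.4274: 3701.80 → 1581.98.

1582 px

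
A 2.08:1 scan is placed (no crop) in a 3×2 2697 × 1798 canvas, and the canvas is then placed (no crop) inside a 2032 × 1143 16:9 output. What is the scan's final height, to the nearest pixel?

First fit — 2.08:1 into 2697×1798 spans the width: 2697.00 × 1296.63.
Second fit — the 3×2 canvas into 2032×1143 spans the height: 1714.50 × 1143.00 (×0.6357 from 2697×1798).
The scan scales with it: height 1296.63 × 0.6357 ≈ 824.28.

824 px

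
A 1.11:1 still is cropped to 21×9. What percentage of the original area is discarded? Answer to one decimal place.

The width stays; only height is cut (since 21×9 is wider than 1.11:1).
(1.110)/(2.333) ≈ 0.476 of the area survives, leaving 52.43% discarded.

52.4%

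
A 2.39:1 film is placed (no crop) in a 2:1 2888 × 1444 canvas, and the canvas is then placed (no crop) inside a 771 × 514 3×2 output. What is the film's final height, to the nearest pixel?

First fit — 2.39:1 into 2888×1444 spans the width: 2888.00 × 1208.37.
Second fit — the 2:1 canvas into 771×514 spans the width: 771.00 × 385.50 (×0.2670 from 2888×1444).
So the film's height is 1208.37 × 0.2670 ≈ 322.59.

323 px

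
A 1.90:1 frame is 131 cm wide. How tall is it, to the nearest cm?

69 cm

131 / 1.900 = 68.95.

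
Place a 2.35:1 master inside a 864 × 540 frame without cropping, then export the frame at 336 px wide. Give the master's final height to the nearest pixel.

143 px

In the 864×540 frame the master fills the width: height = 864 / 2.350 ≈ 367.66 px.
The frame scales by 336/864 = 0.3889; 367.66 × 0.3889 ≈ 142.98 px.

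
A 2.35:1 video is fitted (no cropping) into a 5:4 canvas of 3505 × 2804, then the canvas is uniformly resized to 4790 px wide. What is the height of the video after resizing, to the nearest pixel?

Fitted into 3505×2804, the video spans the width; its height is 3505 / 2.350 ≈ 1491.49 px.
Scaling 3505 → 4790 is ×1.3666, so the height becomes 1491.49 × 1.3666 ≈ 2038.30 px.

2038 px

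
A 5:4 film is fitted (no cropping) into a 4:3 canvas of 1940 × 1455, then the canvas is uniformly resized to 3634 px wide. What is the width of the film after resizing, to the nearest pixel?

Fitted into 1940×1455, the film spans the height; its width is 1455 × 5/4 ≈ 1818.75 px.
Scaling 1940 → 3634 is ×1.8732, so the width becomes 1818.75 × 1.8732 ≈ 3406.88 px.

3407 px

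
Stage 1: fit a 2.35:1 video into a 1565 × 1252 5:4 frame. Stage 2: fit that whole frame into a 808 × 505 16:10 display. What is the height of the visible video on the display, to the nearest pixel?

269 px

Inside the 1565×1252 canvas the video is width-limited at 1565.00 × 665.96.
The 5:4 canvas is height-limited in 808×505, giving 631.25 × 505.00; scale factor 0.4034.
So the video's height is 665.96 × 0.4034 ≈ 268.62.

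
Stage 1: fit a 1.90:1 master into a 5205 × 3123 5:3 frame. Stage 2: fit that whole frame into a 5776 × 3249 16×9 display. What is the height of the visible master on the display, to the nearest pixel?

1.90:1 in 5205×3123: fills the width, so the master is 5205.00 × 2739.47.
Second fit — the 5:3 canvas into 5776×3249 spans the height: 5415.00 × 3249.00 (×1.0403 from 5205×3123).
So the master's height is 2739.47 × 1.0403 ≈ 2850.00.

2850 px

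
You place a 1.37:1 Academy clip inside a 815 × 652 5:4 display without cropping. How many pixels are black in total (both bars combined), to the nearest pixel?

1.37:1 Academy (1.370) > 5:4 (1.250), so the clip fills the width.
That makes the image 594.8905 px tall (815 / 1.370).
652 − 594.8905 = 57.1095 px of bars.
Across the 815-px span: 57.1095 × 815 ≈ 46544 px.

46544 pixels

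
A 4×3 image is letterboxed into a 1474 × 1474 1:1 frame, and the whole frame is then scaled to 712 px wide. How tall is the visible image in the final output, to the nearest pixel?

Fitted into 1474×1474, the image spans the width; its height is 1474 × 3/4 ≈ 1105.50 px.
The frame scales by 712/1474 = 0.4830; 1105.50 × 0.4830 ≈ 534.00 px.

534 px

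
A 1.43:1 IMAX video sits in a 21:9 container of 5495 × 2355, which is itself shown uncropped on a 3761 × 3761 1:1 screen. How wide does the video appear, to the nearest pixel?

2305 px

Inside the 5495×2355 canvas the video is height-limited at 3367.65 × 2355.00.
Second fit — the 21:9 canvas into 3761×3761 spans the width: 3761.00 × 1611.86 (×0.6844 from 5495×2355).
Applying the same ×0.6844: 3367.65 → 2304.96.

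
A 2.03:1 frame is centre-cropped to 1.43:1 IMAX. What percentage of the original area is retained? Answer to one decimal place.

1.43:1 IMAX is narrower than 2.03:1, so the crop keeps the full height and trims the width.
Fraction kept = (1.430)/(2.030) ≈ 70.44%.

70.4%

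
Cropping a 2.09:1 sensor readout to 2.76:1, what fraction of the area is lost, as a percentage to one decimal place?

24.3%

The width stays; only height is cut (since 2.76:1 is wider than 2.09:1).
(2.090)/(2.760) ≈ 0.757 of the area survives, leaving 24.28% discarded.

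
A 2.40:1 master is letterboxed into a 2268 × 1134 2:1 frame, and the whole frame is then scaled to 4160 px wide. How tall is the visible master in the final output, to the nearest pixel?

Fitted into 2268×1134, the master spans the width; its height is 2268 / 2.400 ≈ 945.00 px.
The frame scales by 4160/2268 = 1.8342; 945.00 × 1.8342 ≈ 1733.33 px.

1733 px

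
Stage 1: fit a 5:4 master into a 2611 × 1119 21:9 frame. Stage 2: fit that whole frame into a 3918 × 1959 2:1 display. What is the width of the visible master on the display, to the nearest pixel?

5:4 in 2611×1119: fills the height, so the master is 1398.75 × 1119.00.
Second fit — the 21:9 canvas into 3918×1959 spans the width: 3918.00 × 1679.14 (×1.5006 from 2611×1119).
The master scales with it: width 1398.75 × 1.5006 ≈ 2098.93.

2099 px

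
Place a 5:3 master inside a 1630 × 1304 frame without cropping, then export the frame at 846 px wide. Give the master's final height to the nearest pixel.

508 px

Fitted into 1630×1304, the master spans the width; its height is 1630 × 3/5 ≈ 978.00 px.
Resizing to 846 px wide multiplies everything by 0.5190: 978.00 → 507.60 px.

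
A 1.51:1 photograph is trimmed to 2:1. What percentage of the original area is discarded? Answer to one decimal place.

The width stays; only height is cut (since 2:1 is wider than 1.51:1).
(1.510)/(2.000) ≈ 0.755 of the area survives, leaving 24.50% discarded.

24.5%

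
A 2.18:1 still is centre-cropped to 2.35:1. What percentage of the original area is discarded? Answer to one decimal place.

Going from 2.18:1 to 2.35:1 means cutting height while keeping width.
(2.180)/(2.350) ≈ 0.928 of the area survives, leaving 7.23% discarded.

7.2%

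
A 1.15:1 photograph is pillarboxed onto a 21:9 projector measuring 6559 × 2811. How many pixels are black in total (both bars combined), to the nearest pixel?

9350370 pixels

1.15:1 (1.150) < 21:9 (2.333), so the photograph fills the height.
Content width = 2811 × 1.150 ≈ 3232.6500 px.
Black = 6559 − 3232.6500 = 3326.3500 px.
That's 3326.3500 × 2811 ≈ 9350370 black pixels.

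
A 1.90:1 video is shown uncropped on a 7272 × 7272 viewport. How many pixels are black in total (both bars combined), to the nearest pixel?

25049361 pixels

Since 1.900 > 1.000, the video is width-limited.
The video is 7272 / 1.900 ≈ 3827.3684 px tall.
Leftover height: 7272 − 3827.3684 = 3444.6316 px.
That's 3444.6316 × 7272 ≈ 25049361 black pixels.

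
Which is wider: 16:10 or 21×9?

21×9

16:10 = 1.6 and 21×9 = 2.333; 2.333 > 1.6.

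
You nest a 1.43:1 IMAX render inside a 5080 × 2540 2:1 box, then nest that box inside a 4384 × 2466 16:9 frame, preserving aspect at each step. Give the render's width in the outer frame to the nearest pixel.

First fit — 1.43:1 IMAX into 5080×2540 spans the height: 3632.20 × 2540.00.
2:1 in 4384×2466: fills the width, so the intermediate becomes 4384.00 × 2192.00 — a scale of ×0.8630.
The render scales with it: width 3632.20 × 0.8630 ≈ 3134.56.

3135 px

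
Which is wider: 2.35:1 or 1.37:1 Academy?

2.35 and 1.37; 2.35 > 1.37.

2.35:1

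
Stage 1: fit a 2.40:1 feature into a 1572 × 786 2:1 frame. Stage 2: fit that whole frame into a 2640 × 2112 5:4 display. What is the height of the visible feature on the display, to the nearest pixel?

1100 px

Inside the 1572×786 canvas the feature is width-limited at 1572.00 × 655.00.
The 2:1 canvas is width-limited in 2640×2112, giving 2640.00 × 1320.00; scale factor 1.6794.
So the feature's height is 655.00 × 1.6794 ≈ 1100.00.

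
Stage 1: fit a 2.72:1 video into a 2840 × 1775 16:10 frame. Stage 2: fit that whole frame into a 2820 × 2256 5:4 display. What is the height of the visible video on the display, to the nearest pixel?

1037 px

First fit — 2.72:1 into 2840×1775 spans the width: 2840.00 × 1044.12.
The 16:10 canvas is width-limited in 2820×2256, giving 2820.00 × 1762.50; scale factor 0.9930.
Applying the same ×0.9930: 1044.12 → 1036.76.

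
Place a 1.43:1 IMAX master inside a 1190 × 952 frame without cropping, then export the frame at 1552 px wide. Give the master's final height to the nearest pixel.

Fitted into 1190×952, the master spans the width; its height is 1190 / 1.430 ≈ 832.17 px.
Scaling 1190 → 1552 is ×1.3042, so the height becomes 832.17 × 1.3042 ≈ 1085.31 px.

1085 px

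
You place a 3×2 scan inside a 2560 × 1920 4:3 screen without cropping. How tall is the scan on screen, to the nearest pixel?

1707 px

3×2 is wider than 4:3, so it spans the full width.
The scan is 2560 × 2/3 ≈ 1706.67 px tall.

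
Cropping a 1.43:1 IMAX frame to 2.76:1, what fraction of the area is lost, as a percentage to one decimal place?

Going from 1.43:1 IMAX to 2.76:1 means cutting height while keeping width.
Area ratio = (1.430)/(2.760) = 51.81%; the remaining 48.19% is cropped out.

48.2%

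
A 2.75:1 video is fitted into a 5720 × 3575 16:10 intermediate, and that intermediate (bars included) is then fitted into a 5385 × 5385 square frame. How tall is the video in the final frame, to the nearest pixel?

Inside the 5720×3575 canvas the video is width-limited at 5720.00 × 2080.00.
16:10 in 5385×5385: fills the width, so the intermediate becomes 5385.00 × 3365.62 — a scale of ×0.9414.
Applying the same ×0.9414: 2080.00 → 1958.18.

1958 px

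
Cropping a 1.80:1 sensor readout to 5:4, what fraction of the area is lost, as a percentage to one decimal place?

30.6%

The height stays; only width is cut (since 5:4 is narrower than 1.80:1).
Fraction kept = (1.250)/(1.800) ≈ 69.44%, so 30.56% is lost.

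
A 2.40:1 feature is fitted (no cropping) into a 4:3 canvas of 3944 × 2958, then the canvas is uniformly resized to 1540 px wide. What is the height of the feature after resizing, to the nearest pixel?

642 px

Fitted into 3944×2958, the feature spans the width; its height is 3944 / 2.400 ≈ 1643.33 px.
Resizing to 1540 px wide multiplies everything by 0.3905: 1643.33 → 641.67 px.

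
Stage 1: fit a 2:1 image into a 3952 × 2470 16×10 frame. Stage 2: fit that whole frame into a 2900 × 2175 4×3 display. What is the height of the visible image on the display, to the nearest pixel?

First fit — 2:1 into 3952×2470 spans the width: 3952.00 × 1976.00.
The 16×10 canvas is width-limited in 2900×2175, giving 2900.00 × 1812.50; scale factor 0.7338.
The image scales with it: height 1976.00 × 0.7338 ≈ 1450.00.

1450 px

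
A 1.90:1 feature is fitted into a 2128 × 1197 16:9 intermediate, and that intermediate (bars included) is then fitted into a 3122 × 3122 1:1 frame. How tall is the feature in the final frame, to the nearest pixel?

1643 px

Inside the 2128×1197 canvas the feature is width-limited at 2128.00 × 1120.00.
Second fit — the 16:9 canvas into 3122×3122 spans the width: 3122.00 × 1756.12 (×1.4671 from 2128×1197).
Applying the same ×1.4671: 1120.00 → 1643.16.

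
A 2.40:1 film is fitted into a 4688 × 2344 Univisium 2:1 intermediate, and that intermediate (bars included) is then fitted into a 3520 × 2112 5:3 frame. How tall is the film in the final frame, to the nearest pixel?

1467 px

Inside the 4688×2344 canvas the film is width-limited at 4688.00 × 1953.33.
Univisium 2:1 in 3520×2112: fills the width, so the intermediate becomes 3520.00 × 1760.00 — a scale of ×0.7509.
Applying the same ×0.7509: 1953.33 → 1466.67.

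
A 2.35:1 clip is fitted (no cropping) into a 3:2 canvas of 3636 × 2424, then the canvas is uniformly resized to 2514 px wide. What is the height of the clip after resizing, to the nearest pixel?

1070 px

In the 3636×2424 frame the clip fills the width: height = 3636 / 2.350 ≈ 1547.23 px.
Resizing to 2514 px wide multiplies everything by 0.6914: 1547.23 → 1069.79 px.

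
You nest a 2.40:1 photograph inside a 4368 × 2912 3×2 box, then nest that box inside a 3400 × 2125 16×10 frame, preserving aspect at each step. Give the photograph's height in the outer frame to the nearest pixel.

First fit — 2.40:1 into 4368×2912 spans the width: 4368.00 × 1820.00.
Second fit — the 3×2 canvas into 3400×2125 spans the height: 3187.50 × 2125.00 (×0.7297 from 4368×2912).
So the photograph's height is 1820.00 × 0.7297 ≈ 1328.12.

1328 px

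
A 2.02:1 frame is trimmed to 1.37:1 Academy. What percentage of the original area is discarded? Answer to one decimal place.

1.37:1 Academy is narrower than 2.02:1, so the crop keeps the full height and trims the width.
Fraction kept = (1.370)/(2.020) ≈ 67.82%, so 32.18% is lost.

32.2%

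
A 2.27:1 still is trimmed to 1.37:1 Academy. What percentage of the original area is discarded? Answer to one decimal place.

1.37:1 Academy is narrower than 2.27:1, so the crop keeps the full height and trims the width.
(1.370)/(2.270) ≈ 0.604 of the area survives, leaving 39.65% discarded.

39.6%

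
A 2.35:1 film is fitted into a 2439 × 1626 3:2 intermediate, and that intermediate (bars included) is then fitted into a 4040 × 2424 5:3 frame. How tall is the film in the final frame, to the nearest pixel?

First fit — 2.35:1 into 2439×1626 spans the width: 2439.00 × 1037.87.
The 3:2 canvas is height-limited in 4040×2424, giving 3636.00 × 2424.00; scale factor 1.4908.
So the film's height is 1037.87 × 1.4908 ≈ 1547.23.

1547 px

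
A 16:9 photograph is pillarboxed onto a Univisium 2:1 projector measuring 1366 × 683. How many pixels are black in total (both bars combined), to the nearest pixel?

103664 pixels

16:9 is narrower than Univisium 2:1, so it spans the full height.
That makes the image 1214.2222 px wide (683 × 16/9).
1366 − 1214.2222 = 151.7778 px of bars.
That's 151.7778 × 683 ≈ 103664 black pixels.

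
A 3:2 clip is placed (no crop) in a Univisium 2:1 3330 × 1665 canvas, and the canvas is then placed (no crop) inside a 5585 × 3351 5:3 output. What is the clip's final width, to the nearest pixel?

3:2 in 3330×1665: fills the height, so the clip is 2497.50 × 1665.00.
Univisium 2:1 in 5585×3351: fills the width, so the intermediate becomes 5585.00 × 2792.50 — a scale of ×1.6772.
Applying the same ×1.6772: 2497.50 → 4188.75.

4189 px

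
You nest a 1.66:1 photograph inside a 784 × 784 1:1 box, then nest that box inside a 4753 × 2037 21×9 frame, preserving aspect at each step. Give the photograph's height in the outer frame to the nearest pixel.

1227 px

Inside the 784×784 canvas the photograph is width-limited at 784.00 × 472.29.
The 1:1 canvas is height-limited in 4753×2037, giving 2037.00 × 2037.00; scale factor 2.5982.
The photograph scales with it: height 472.29 × 2.5982 ≈ 1227.11.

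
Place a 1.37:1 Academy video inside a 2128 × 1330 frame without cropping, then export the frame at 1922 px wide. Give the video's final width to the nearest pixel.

1646 px

Fitted into 2128×1330, the video spans the height; its width is 1330 × 1.370 ≈ 1822.10 px.
Scaling 2128 → 1922 is ×0.9032, so the width becomes 1822.10 × 0.9032 ≈ 1645.71 px.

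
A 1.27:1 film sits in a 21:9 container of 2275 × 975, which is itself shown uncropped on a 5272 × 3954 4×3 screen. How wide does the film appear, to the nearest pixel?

First fit — 1.27:1 into 2275×975 spans the height: 1238.25 × 975.00.
The 21:9 canvas is width-limited in 5272×3954, giving 5272.00 × 2259.43; scale factor 2.3174.
Applying the same ×2.3174: 1238.25 → 2869.47.

2869 px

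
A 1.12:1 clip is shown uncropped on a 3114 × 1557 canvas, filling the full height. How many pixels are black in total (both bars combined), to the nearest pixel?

That makes the image 1743.8400 px wide (1557 × 1.120).
3114 − 1743.8400 = 1370.1600 px of bars.
Bar area = 1370.1600 × 1557 ≈ 2133339 px.

2133339 pixels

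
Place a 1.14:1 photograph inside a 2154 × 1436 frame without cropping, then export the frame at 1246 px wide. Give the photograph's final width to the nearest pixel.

947 px

Fitted into 2154×1436, the photograph spans the height; its width is 1436 × 1.140 ≈ 1637.04 px.
The frame scales by 1246/2154 = 0.5785; 1637.04 × 0.5785 ≈ 946.96 px.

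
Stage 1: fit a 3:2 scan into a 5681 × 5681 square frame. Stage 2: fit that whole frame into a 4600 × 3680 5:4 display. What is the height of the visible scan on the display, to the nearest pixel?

2453 px

First fit — 3:2 into 5681×5681 spans the width: 5681.00 × 3787.33.
The square canvas is height-limited in 4600×3680, giving 3680.00 × 3680.00; scale factor 0.6478.
Applying the same ×0.6478: 3787.33 → 2453.33.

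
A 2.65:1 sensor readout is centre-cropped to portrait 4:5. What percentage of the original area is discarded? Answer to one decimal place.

69.8%

The height stays; only width is cut (since portrait 4:5 is narrower than 2.65:1).
Area ratio = (0.800)/(2.650) = 30.19%; the remaining 69.81% is cropped out.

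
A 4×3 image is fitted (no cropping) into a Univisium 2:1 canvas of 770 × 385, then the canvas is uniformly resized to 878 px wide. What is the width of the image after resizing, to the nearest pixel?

In the 770×385 frame the image fills the height: width = 385 × 4/3 ≈ 513.33 px.
The frame scales by 878/770 = 1.1403; 513.33 × 1.1403 ≈ 585.33 px.

585 px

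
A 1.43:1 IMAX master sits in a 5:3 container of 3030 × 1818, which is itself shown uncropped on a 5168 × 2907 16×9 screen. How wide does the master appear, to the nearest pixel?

Inside the 3030×1818 canvas the master is height-limited at 2599.74 × 1818.00.
5:3 in 5168×2907: fills the height, so the intermediate becomes 4845.00 × 2907.00 — a scale of ×1.5990.
So the master's width is 2599.74 × 1.5990 ≈ 4157.01.

4157 px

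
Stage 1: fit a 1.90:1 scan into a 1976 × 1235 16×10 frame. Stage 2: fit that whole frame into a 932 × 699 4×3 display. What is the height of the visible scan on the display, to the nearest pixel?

1.90:1 in 1976×1235: fills the width, so the scan is 1976.00 × 1040.00.
The 16×10 canvas is width-limited in 932×699, giving 932.00 × 582.50; scale factor 0.4717.
So the scan's height is 1040.00 × 0.4717 ≈ 490.53.

491 px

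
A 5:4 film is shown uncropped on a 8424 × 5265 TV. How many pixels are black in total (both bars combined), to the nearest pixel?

5:4 is narrower than 16:10, so it spans the full height.
Content width = 5265 × 5/4 ≈ 6581.2500 px.
Black = 8424 − 6581.2500 = 1842.7500 px.
That's 1842.7500 × 5265 ≈ 9702079 black pixels.

9702079 pixels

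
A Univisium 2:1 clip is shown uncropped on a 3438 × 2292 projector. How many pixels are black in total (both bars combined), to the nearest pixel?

Univisium 2:1 (2.000) > 3×2 (1.500), so the clip fills the width.
The clip is 3438 × 1/2 ≈ 1719.0000 px tall.
2292 − 1719.0000 = 573.0000 px of bars.
Across the 3438-px span: 573.0000 × 3438 ≈ 1969974 px.

1969974 pixels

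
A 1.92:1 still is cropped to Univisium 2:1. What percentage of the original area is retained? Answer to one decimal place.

The width stays; only height is cut (since Univisium 2:1 is wider than 1.92:1).
Fraction kept = (1.920)/(2.000) ≈ 96.00%.

96.0%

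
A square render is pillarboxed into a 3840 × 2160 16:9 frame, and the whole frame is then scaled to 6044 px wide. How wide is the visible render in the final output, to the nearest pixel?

3400 px

In the 3840×2160 frame the render fills the height: width = 2160 × 1/1 ≈ 2160.00 px.
Resizing to 6044 px wide multiplies everything by 1.5740: 2160.00 → 3399.75 px.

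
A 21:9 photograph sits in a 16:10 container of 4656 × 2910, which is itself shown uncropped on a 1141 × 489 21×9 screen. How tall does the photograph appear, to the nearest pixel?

Inside the 4656×2910 canvas the photograph is width-limited at 4656.00 × 1995.43.
The 16:10 canvas is height-limited in 1141×489, giving 782.40 × 489.00; scale factor 0.1680.
Applying the same ×0.1680: 1995.43 → 335.31.

335 px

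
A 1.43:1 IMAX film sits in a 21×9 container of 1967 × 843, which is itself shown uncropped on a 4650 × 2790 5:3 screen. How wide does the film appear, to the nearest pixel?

1.43:1 IMAX in 1967×843: fills the height, so the film is 1205.49 × 843.00.
Second fit — the 21×9 canvas into 4650×2790 spans the width: 4650.00 × 1992.86 (×2.3640 from 1967×843).
So the film's width is 1205.49 × 2.3640 ≈ 2849.79.

2850 px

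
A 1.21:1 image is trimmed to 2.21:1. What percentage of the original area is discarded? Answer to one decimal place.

2.21:1 is wider than 1.21:1, so the crop keeps the full width and trims the height.
Area ratio = (1.210)/(2.210) = 54.75%; the remaining 45.25% is cropped out.

45.2%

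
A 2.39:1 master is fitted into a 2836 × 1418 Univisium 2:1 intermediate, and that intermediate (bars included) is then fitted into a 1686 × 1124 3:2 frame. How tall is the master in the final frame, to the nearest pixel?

705 px

Inside the 2836×1418 canvas the master is width-limited at 2836.00 × 1186.61.
The Univisium 2:1 canvas is width-limited in 1686×1124, giving 1686.00 × 843.00; scale factor 0.5945.
Applying the same ×0.5945: 1186.61 → 705.44.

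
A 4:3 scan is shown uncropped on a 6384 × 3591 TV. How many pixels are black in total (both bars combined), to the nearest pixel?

4:3 is narrower than 16:9, so it spans the full height.
Content width = 3591 × 4/3 ≈ 4788.0000 px.
Leftover width: 6384 − 4788.0000 = 1596.0000 px.
That's 1596.0000 × 3591 ≈ 5731236 black pixels.

5731236 pixels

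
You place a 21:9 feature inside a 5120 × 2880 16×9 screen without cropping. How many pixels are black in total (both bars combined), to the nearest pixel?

Since 2.333 > 1.778, the feature is width-limited.
That makes the image 2194.2857 px tall (5120 × 9/21).
2880 − 2194.2857 = 685.7143 px of bars.
Bar area = 685.7143 × 5120 ≈ 3510857 px.

3510857 pixels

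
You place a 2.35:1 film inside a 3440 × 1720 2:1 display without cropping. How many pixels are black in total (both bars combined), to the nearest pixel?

881226 pixels

Since 2.350 > 2.000, the film is width-limited.
The film is 3440 / 2.350 ≈ 1463.8298 px tall.
1720 − 1463.8298 = 256.1702 px of bars.
Bar area = 256.1702 × 3440 ≈ 881226 px.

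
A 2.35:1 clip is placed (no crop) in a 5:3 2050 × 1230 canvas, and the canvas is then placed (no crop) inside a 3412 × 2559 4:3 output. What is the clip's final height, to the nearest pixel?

1452 px

2.35:1 in 2050×1230: fills the width, so the clip is 2050.00 × 872.34.
The 5:3 canvas is width-limited in 3412×2559, giving 3412.00 × 2047.20; scale factor 1.6644.
Applying the same ×1.6644: 872.34 → 1451.91.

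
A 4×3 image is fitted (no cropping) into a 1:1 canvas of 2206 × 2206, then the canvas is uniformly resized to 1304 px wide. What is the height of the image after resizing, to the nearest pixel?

978 px

At 2206×2206 the image is width-limited, so height = 2206 × 3/4 ≈ 1654.50 px.
The frame scales by 1304/2206 = 0.5911; 1654.50 × 0.5911 ≈ 978.00 px.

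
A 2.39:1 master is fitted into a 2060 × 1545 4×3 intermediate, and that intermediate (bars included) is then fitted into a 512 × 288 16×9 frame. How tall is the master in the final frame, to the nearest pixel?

First fit — 2.39:1 into 2060×1545 spans the width: 2060.00 × 861.92.
The 4×3 canvas is height-limited in 512×288, giving 384.00 × 288.00; scale factor 0.1864.
The master scales with it: height 861.92 × 0.1864 ≈ 160.67.

161 px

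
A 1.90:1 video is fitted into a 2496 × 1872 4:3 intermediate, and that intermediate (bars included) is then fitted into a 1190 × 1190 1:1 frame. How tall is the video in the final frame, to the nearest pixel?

First fit — 1.90:1 into 2496×1872 spans the width: 2496.00 × 1313.68.
The 4:3 canvas is width-limited in 1190×1190, giving 1190.00 × 892.50; scale factor 0.4768.
Applying the same ×0.4768: 1313.68 → 626.32.

626 px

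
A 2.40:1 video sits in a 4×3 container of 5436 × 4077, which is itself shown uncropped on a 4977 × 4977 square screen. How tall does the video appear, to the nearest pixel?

2074 px

First fit — 2.40:1 into 5436×4077 spans the width: 5436.00 × 2265.00.
The 4×3 canvas is width-limited in 4977×4977, giving 4977.00 × 3732.75; scale factor 0.9156.
Applying the same ×0.9156: 2265.00 → 2073.75.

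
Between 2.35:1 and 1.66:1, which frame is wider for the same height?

2.35:1

2.35 and 1.66; 2.35 > 1.66.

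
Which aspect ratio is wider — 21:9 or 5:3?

21:9 = 2.333 and 5:3 = 1.667; 2.333 > 1.667.

21:9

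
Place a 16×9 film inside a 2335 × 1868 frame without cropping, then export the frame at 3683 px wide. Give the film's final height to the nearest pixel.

2072 px

At 2335×1868 the film is width-limited, so height = 2335 × 9/16 ≈ 1313.44 px.
The frame scales by 3683/2335 = 1.5773; 1313.44 × 1.5773 ≈ 2071.69 px.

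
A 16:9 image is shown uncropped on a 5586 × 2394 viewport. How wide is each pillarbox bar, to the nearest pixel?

665 px

16:9 is narrower than 21×9, so it spans the full height.
Content width = 2394 × 16/9 ≈ 4256.00 px.
Leftover width: 5586 − 4256.00 = 1330.00 px → 665.00 each side.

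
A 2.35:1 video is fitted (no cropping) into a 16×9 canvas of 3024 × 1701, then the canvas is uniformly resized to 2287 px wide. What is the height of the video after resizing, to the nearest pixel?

At 3024×1701 the video is width-limited, so height = 3024 / 2.350 ≈ 1286.81 px.
The frame scales by 2287/3024 = 0.7563; 1286.81 × 0.7563 ≈ 973.19 px.

973 px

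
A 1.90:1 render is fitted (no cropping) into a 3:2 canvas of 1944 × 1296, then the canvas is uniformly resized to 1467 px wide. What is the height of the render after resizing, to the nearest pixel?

At 1944×1296 the render is width-limited, so height = 1944 / 1.900 ≈ 1023.16 px.
Scaling 1944 → 1467 is ×0.7546, so the height becomes 1023.16 × 0.7546 ≈ 772.11 px.

772 px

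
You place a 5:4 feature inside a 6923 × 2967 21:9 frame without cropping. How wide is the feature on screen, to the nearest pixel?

3709 px

5:4 is narrower than 21:9, so it spans the full height.
The feature is 2967 × 5/4 ≈ 3708.75 px wide.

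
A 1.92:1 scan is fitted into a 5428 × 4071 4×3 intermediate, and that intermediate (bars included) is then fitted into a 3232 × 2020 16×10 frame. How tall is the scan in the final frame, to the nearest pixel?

1403 px

First fit — 1.92:1 into 5428×4071 spans the width: 5428.00 × 2827.08.
The 4×3 canvas is height-limited in 3232×2020, giving 2693.33 × 2020.00; scale factor 0.4962.
Applying the same ×0.4962: 2827.08 → 1402.78.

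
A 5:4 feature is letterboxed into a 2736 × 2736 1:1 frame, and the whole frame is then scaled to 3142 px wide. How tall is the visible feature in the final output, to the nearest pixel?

2514 px

Fitted into 2736×2736, the feature spans the width; its height is 2736 × 4/5 ≈ 2188.80 px.
The frame scales by 3142/2736 = 1.1484; 2188.80 × 1.1484 ≈ 2513.60 px.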